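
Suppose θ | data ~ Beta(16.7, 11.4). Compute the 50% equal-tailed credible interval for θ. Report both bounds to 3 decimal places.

[0.533, 0.658]

Posterior: Beta(16.7, 11.4).
Equal-tailed 50% interval: the 0.25 and 0.75 quantiles of Beta(16.7, 11.4).
Posterior mean ≈ 0.594, SD ≈ 0.091; a Normal approximation gives roughly [0.533, 0.656].
Exact: F⁻¹(0.25) = 0.533; F⁻¹(0.75) = 0.658.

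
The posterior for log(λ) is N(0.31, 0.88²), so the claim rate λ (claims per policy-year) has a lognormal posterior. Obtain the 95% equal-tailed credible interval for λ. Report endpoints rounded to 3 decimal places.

[0.243, 7.650]

On the log scale the 95% interval is 0.31 ± 1.960 × 0.88 = [-1.4148, 2.0348].
Exponentiate: [e^-1.4148, e^2.0348] = [0.243, 7.650].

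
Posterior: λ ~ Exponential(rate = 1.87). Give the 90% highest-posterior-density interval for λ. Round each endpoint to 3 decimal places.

[0.000, 1.231]

The exponential density is strictly decreasing on [0, ∞), so the HPD interval is anchored at 0: [0, q] with P(λ ≤ q) = 0.90.
q = −ln(1 − 0.90) / 1.87 = 2.3026 / 1.87 = 1.231.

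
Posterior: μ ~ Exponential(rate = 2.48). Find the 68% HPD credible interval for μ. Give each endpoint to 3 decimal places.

[0.000, 0.459]

The exponential density is strictly decreasing on [0, ∞), so the HPD interval is anchored at 0: [0, q] with P(μ ≤ q) = 0.68.
q = −ln(1 − 0.68) / 2.48 = 1.1394 / 2.48 = 0.459.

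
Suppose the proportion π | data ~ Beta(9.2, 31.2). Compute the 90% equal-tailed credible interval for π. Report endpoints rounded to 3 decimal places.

Posterior: Beta(9.2, 31.2).
Equal-tailed 90% interval: the 0.05 and 0.95 quantiles of Beta(9.2, 31.2).
Posterior mean ≈ 0.228, SD ≈ 0.065; a Normal approximation gives roughly [0.121, 0.335].
Exact: F⁻¹(0.05) = 0.129; F⁻¹(0.95) = 0.342.

[0.129, 0.342]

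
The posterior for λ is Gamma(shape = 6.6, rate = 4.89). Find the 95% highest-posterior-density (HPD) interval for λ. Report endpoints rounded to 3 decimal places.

The posterior is unimodal and skewed, so the HPD interval has equal density at both endpoints and is the shortest 95% interval.
Solving f(0.431) = f(2.394) with F(2.394) − F(0.431) = 0.95 gives [0.431, 2.394].
For comparison, the equal-tailed interval is [0.525, 2.558]; the HPD is narrower and shifted toward the mode.

[0.431, 2.394]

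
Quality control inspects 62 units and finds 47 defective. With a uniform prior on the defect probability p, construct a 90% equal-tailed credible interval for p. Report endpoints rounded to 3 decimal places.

Posterior: Beta(1+47, 1+15) = Beta(48, 16).
Equal-tailed 90% interval: the 0.05 and 0.95 quantiles of Beta(48, 16).
Posterior mean ≈ 0.750, SD ≈ 0.054; a Normal approximation gives roughly [0.662, 0.838].
Exact: F⁻¹(0.05) = 0.657; F⁻¹(0.95) = 0.834.

[0.657, 0.834]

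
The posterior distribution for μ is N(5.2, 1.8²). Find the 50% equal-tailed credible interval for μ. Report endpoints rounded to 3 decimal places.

[3.986, 6.414]

The posterior is symmetric, so the 50% equal-tailed interval is μ = 5.2 ± z·1.8 with z = 0.674.
Half-width: 0.674 × 1.8 = 1.214.
5.2 − 1.214 = 3.986; 5.2 + 1.214 = 6.414.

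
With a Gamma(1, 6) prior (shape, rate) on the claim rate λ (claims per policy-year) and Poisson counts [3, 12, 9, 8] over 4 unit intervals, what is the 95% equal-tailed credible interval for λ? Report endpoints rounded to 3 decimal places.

[2.272, 4.517]

Posterior: Gamma(1+32, 6+4) = Gamma(33, 10) (shape, rate).
Equal-tailed 95% interval: Gamma(33, 10) quantiles at 0.025 and 0.975.
Posterior mean ≈ 3.300, SD ≈ 0.574; a Normal approximation gives roughly [2.174, 4.426].
Exact: lower = 2.272; upper = 4.517.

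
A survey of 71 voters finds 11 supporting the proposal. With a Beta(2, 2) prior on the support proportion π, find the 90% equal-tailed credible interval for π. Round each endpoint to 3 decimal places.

Posterior: Beta(2+11, 2+60) = Beta(13, 62).
Equal-tailed 90% interval: the 0.05 and 0.95 quantiles of Beta(13, 62).
Posterior mean ≈ 0.173, SD ≈ 0.043; a Normal approximation gives roughly [0.102, 0.245].
Exact: F⁻¹(0.05) = 0.107; F⁻¹(0.95) = 0.249.

[0.107, 0.249]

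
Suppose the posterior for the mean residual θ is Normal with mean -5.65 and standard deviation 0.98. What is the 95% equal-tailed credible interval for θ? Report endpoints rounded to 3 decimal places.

The posterior is symmetric, so the 95% equal-tailed interval is θ = -5.65 ± z·0.98 with z = 1.960.
Half-width: 1.960 × 0.98 = 1.921.
-5.65 − 1.921 = -7.571; -5.65 + 1.921 = -3.729.

[-7.571, -3.729]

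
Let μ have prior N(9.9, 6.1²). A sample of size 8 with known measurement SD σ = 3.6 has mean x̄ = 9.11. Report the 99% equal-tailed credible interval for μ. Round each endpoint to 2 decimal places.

[5.93, 12.35]

Posterior precision = 1/6.1² + 8/3.6² = 0.0269 + 0.6173 = 0.6442, so posterior SD = 1.2460.
Posterior mean = (9.9/6.1² + 8·9.11/3.6²) / 0.6442 = 9.1430.
Interval: 9.1430 ± 2.576 × 1.2460 → [5.93, 12.35].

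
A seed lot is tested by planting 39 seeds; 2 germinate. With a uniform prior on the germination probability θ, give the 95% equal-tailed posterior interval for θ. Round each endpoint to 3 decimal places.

[0.016, 0.169]

Posterior: Beta(1+2, 1+37) = Beta(3, 38).
Equal-tailed 95% interval: the 0.025 and 0.975 quantiles of Beta(3, 38).
Posterior mean ≈ 0.073, SD ≈ 0.040; a Normal approximation gives roughly [-0.006, 0.152].
Exact: F⁻¹(0.025) = 0.016; F⁻¹(0.975) = 0.169.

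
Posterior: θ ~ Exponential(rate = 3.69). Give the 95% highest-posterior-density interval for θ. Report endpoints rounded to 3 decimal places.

[0.000, 0.812]

The exponential density is strictly decreasing on [0, ∞), so the HPD interval is anchored at 0: [0, q] with P(θ ≤ q) = 0.95.
q = −ln(1 − 0.95) / 3.69 = 2.9957 / 3.69 = 0.812.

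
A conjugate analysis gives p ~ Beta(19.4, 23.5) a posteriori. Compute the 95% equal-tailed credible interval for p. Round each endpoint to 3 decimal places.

[0.308, 0.601]

Posterior: Beta(19.4, 23.5).
Equal-tailed 95% interval: the 0.025 and 0.975 quantiles of Beta(19.4, 23.5).
Posterior mean ≈ 0.452, SD ≈ 0.075; a Normal approximation gives roughly [0.305, 0.599].
Exact: F⁻¹(0.025) = 0.308; F⁻¹(0.975) = 0.601.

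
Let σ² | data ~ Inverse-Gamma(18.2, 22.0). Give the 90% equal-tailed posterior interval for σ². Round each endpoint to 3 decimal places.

Inverse-Gamma(18.2, 22.0) quantiles: F⁻¹(0.05) and F⁻¹(0.95).
Equivalently, 1/σ² ~ Gamma(18.2, rate = 22.0); invert its 0.95 and 0.05 quantiles.
Posterior mean ≈ 1.279, SD ≈ 0.318; a Normal approximation gives roughly [0.756, 1.802].
Exact: lower = 0.855; upper = 1.865.

[0.855, 1.865]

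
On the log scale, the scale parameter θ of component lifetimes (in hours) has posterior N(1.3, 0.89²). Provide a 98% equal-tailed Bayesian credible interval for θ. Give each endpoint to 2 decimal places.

On the log scale the 98% interval is 1.3 ± 2.326 × 0.89 = [-0.7704, 3.3704].
Exponentiate: [e^-0.7704, e^3.3704] = [0.46, 29.09].

[0.46, 29.09]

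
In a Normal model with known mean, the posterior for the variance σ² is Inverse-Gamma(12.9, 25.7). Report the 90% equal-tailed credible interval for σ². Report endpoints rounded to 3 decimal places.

Inverse-Gamma(12.9, 25.7) quantiles: F⁻¹(0.05) and F⁻¹(0.95).
Equivalently, 1/σ² ~ Gamma(12.9, rate = 25.7); invert its 0.95 and 0.05 quantiles.
Posterior mean ≈ 2.160, SD ≈ 0.654; a Normal approximation gives roughly [1.084, 3.236].
Exact: lower = 1.330; upper = 3.376.

[1.330, 3.376]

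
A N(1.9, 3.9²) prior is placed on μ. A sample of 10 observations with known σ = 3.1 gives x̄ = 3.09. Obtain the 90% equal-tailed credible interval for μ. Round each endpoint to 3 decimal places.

Posterior precision = 1/3.9² + 10/3.1² = 0.0657 + 1.0406 = 1.1063, so posterior SD = 0.9507.
Posterior mean = (1.9/3.9² + 10·3.09/3.1²) / 1.1063 = 3.0193.
Interval: 3.0193 ± 1.645 × 0.9507 → [1.455, 4.583].

[1.455, 4.583]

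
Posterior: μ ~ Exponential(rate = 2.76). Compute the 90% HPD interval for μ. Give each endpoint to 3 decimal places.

[0.000, 0.834]

The exponential density is strictly decreasing on [0, ∞), so the HPD interval is anchored at 0: [0, q] with P(μ ≤ q) = 0.90.
q = −ln(1 − 0.90) / 2.76 = 2.3026 / 2.76 = 0.834.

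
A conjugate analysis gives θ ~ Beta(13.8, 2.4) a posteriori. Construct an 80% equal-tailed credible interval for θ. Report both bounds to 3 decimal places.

Posterior: Beta(13.8, 2.4).
Equal-tailed 80% interval: the 0.1 and 0.9 quantiles of Beta(13.8, 2.4).
Posterior mean ≈ 0.852, SD ≈ 0.086; a Normal approximation gives roughly [0.742, 0.962].
Exact: F⁻¹(0.1) = 0.734; F⁻¹(0.9) = 0.950.

[0.734, 0.950]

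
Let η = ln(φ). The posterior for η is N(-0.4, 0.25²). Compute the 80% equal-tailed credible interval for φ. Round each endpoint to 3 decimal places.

[0.487, 0.923]

On the log scale the 80% interval is -0.4 ± 1.282 × 0.25 = [-0.7204, -0.0796].
Exponentiate: [e^-0.7204, e^-0.0796] = [0.487, 0.923].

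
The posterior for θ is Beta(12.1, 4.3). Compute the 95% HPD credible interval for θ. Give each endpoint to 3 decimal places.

[0.531, 0.928]

The posterior is unimodal and skewed, so the HPD interval has equal density at both endpoints and is the shortest 95% interval.
Solving f(0.531) = f(0.928) with F(0.928) − F(0.531) = 0.95 gives [0.531, 0.928].
For comparison, the equal-tailed interval is [0.508, 0.913]; the HPD is narrower and shifted toward the mode.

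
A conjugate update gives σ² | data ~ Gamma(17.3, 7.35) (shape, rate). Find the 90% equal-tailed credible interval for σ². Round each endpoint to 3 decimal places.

[1.506, 3.355]

Posterior: Gamma(shape 17.3, rate 7.35).
Equal-tailed 90% interval: Gamma(17.3, 7.35) quantiles at 0.05 and 0.95.
Posterior mean ≈ 2.354, SD ≈ 0.566; a Normal approximation gives roughly [1.423, 3.285].
Exact: lower = 1.506; upper = 3.355.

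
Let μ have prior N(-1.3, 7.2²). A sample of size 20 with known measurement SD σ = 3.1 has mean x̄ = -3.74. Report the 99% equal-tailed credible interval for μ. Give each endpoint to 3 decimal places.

[-5.495, -1.940]

Posterior precision = 1/7.2² + 20/3.1² = 0.0193 + 2.0812 = 2.1005, so posterior SD = 0.6900.
Posterior mean = (-1.3/7.2² + 20·-3.74/3.1²) / 2.1005 = -3.7176.
Interval: -3.7176 ± 2.576 × 0.6900 → [-5.495, -1.940].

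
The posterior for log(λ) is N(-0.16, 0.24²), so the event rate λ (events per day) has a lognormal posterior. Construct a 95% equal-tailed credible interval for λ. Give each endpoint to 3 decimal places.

[0.532, 1.364]

On the log scale the 95% interval is -0.16 ± 1.960 × 0.24 = [-0.6304, 0.3104].
Exponentiate: [e^-0.6304, e^0.3104] = [0.532, 1.364].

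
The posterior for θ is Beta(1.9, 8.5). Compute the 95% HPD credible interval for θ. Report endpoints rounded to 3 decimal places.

[0.006, 0.405]

The posterior is unimodal and skewed, so the HPD interval has equal density at both endpoints and is the shortest 95% interval.
Solving f(0.006) = f(0.405) with F(0.405) − F(0.006) = 0.95 gives [0.006, 0.405].
For comparison, the equal-tailed interval is [0.023, 0.454]; the HPD is narrower and shifted toward the mode.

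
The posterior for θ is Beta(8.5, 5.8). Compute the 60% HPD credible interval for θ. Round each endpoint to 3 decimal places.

[0.497, 0.715]

The posterior is unimodal and skewed, so the HPD interval has equal density at both endpoints and is the shortest 60% interval.
Solving f(0.497) = f(0.715) with F(0.715) − F(0.497) = 0.60 gives [0.497, 0.715].
For comparison, the equal-tailed interval is [0.486, 0.705]; the HPD is narrower and shifted toward the mode.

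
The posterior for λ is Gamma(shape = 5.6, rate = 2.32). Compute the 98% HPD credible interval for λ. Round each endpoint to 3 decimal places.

The posterior is unimodal and skewed, so the HPD interval has equal density at both endpoints and is the shortest 98% interval.
Solving f(0.514) = f(5.040) with F(5.040) − F(0.514) = 0.98 gives [0.514, 5.040].
For comparison, the equal-tailed interval is [0.680, 5.393]; the HPD is narrower and shifted toward the mode.

[0.514, 5.040]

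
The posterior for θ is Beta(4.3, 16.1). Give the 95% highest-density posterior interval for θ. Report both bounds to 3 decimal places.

The posterior is unimodal and skewed, so the HPD interval has equal density at both endpoints and is the shortest 95% interval.
Solving f(0.054) = f(0.384) with F(0.384) − F(0.054) = 0.95 gives [0.054, 0.384].
For comparison, the equal-tailed interval is [0.068, 0.407]; the HPD is narrower and shifted toward the mode.

[0.054, 0.384]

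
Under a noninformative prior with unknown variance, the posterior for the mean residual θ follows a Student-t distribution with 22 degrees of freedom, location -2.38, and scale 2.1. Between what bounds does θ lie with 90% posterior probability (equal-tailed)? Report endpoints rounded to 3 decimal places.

[-5.986, 1.226]

The t_22 distribution is symmetric; the 90% interval is -2.38 ± t·2.1 with t_{0.95,22} = 1.717.
Half-width: 1.717 × 2.1 = 3.606.
-2.38 − 3.606 = -5.986; -2.38 + 3.606 = 1.226.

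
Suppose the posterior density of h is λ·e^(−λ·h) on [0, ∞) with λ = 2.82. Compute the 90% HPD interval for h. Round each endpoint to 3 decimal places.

The exponential density is strictly decreasing on [0, ∞), so the HPD interval is anchored at 0: [0, q] with P(h ≤ q) = 0.90.
q = −ln(1 − 0.90) / 2.82 = 2.3026 / 2.82 = 0.817.

[0.000, 0.817]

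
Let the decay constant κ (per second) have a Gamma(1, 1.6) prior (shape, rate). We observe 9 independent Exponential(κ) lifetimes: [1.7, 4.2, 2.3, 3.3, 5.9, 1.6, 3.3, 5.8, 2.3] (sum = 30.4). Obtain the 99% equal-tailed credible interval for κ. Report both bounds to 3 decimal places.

[0.116, 0.625]

Posterior: Gamma(1+9, 1.6+30.4) = Gamma(10, 32.0) (shape, rate).
Equal-tailed 99% interval: Gamma(10, 32.0) quantiles at 0.005 and 0.995.
Posterior mean ≈ 0.312, SD ≈ 0.099; a Normal approximation gives roughly [0.058, 0.567].
Exact: lower = 0.116; upper = 0.625.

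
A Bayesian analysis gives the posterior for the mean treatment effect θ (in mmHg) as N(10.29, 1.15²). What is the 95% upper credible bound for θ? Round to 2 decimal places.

12.18

Need U with P(θ ≤ U) = 0.95: U = 10.29 + z_{0.05}·1.15.
z = 1.645; U = 10.29 + 1.645 × 1.15 = 12.18.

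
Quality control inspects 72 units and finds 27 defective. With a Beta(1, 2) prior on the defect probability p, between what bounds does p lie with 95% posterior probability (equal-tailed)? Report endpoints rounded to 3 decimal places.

[0.268, 0.485]

Posterior: Beta(1+27, 2+45) = Beta(28, 47).
Equal-tailed 95% interval: the 0.025 and 0.975 quantiles of Beta(28, 47).
Posterior mean ≈ 0.373, SD ≈ 0.055; a Normal approximation gives roughly [0.265, 0.482].
Exact: F⁻¹(0.025) = 0.268; F⁻¹(0.975) = 0.485.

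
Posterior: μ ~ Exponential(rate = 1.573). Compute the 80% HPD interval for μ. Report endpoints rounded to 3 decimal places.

[0.000, 1.023]

The exponential density is strictly decreasing on [0, ∞), so the HPD interval is anchored at 0: [0, q] with P(μ ≤ q) = 0.80.
q = −ln(1 − 0.80) / 1.573 = 1.6094 / 1.573 = 1.023.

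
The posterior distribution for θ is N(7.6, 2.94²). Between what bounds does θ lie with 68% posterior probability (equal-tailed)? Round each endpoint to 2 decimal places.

The posterior is symmetric, so the 68% equal-tailed interval is θ = 7.6 ± z·2.94 with z = 0.994.
Half-width: 0.994 × 2.94 = 2.92.
7.6 − 2.92 = 4.68; 7.6 + 2.92 = 10.52.

[4.68, 10.52]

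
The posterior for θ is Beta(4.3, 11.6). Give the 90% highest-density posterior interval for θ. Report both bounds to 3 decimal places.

[0.093, 0.441]

The posterior is unimodal and skewed, so the HPD interval has equal density at both endpoints and is the shortest 90% interval.
Solving f(0.093) = f(0.441) with F(0.441) − F(0.093) = 0.90 gives [0.093, 0.441].
For comparison, the equal-tailed interval is [0.110, 0.464]; the HPD is narrower and shifted toward the mode.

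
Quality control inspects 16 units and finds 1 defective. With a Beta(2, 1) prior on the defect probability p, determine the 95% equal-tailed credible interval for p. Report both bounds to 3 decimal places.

[0.036, 0.347]

Posterior: Beta(2+1, 1+15) = Beta(3, 16).
Equal-tailed 95% interval: the 0.025 and 0.975 quantiles of Beta(3, 16).
Posterior mean ≈ 0.158, SD ≈ 0.082; a Normal approximation gives roughly [-0.002, 0.318].
Exact: F⁻¹(0.025) = 0.036; F⁻¹(0.975) = 0.347.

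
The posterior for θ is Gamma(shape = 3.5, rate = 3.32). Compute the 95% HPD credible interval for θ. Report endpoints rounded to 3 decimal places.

The posterior is unimodal and skewed, so the HPD interval has equal density at both endpoints and is the shortest 95% interval.
Solving f(0.149) = f(2.164) with F(2.164) − F(0.149) = 0.95 gives [0.149, 2.164].
For comparison, the equal-tailed interval is [0.254, 2.412]; the HPD is narrower and shifted toward the mode.

[0.149, 2.164]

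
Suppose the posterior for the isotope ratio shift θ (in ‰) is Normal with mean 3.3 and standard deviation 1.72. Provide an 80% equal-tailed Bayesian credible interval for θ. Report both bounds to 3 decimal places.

[1.096, 5.504]

The posterior is symmetric, so the 80% equal-tailed interval is θ = 3.3 ± z·1.72 with z = 1.282.
Half-width: 1.282 × 1.72 = 2.204.
3.3 − 2.204 = 1.096; 3.3 + 2.204 = 5.504.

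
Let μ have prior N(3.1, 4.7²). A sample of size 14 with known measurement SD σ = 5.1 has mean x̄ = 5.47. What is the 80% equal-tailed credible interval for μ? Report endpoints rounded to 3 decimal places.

Posterior precision = 1/4.7² + 14/5.1² = 0.0453 + 0.5383 = 0.5835, so posterior SD = 1.3091.
Posterior mean = (3.1/4.7² + 14·5.47/5.1²) / 0.5835 = 5.2861.
Interval: 5.2861 ± 1.282 × 1.3091 → [3.608, 6.964].

[3.608, 6.964]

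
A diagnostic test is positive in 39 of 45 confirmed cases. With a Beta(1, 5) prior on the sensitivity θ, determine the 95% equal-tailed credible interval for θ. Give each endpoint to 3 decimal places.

Posterior: Beta(1+39, 5+6) = Beta(40, 11).
Equal-tailed 95% interval: the 0.025 and 0.975 quantiles of Beta(40, 11).
Posterior mean ≈ 0.784, SD ≈ 0.057; a Normal approximation gives roughly [0.673, 0.896].
Exact: F⁻¹(0.025) = 0.663; F⁻¹(0.975) = 0.885.

[0.663, 0.885]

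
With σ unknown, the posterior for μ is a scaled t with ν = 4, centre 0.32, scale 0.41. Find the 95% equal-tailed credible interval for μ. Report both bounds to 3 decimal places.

[-0.818, 1.458]

The t_4 distribution is symmetric; the 95% interval is 0.32 ± t·0.41 with t_{0.975,4} = 2.776.
Half-width: 2.776 × 0.41 = 1.138.
0.32 − 1.138 = -0.818; 0.32 + 1.138 = 1.458.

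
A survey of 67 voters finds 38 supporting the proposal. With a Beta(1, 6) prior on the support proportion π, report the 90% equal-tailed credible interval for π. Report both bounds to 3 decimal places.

[0.432, 0.622]

Posterior: Beta(1+38, 6+29) = Beta(39, 35).
Equal-tailed 90% interval: the 0.05 and 0.95 quantiles of Beta(39, 35).
Posterior mean ≈ 0.527, SD ≈ 0.058; a Normal approximation gives roughly [0.432, 0.622].
Exact: F⁻¹(0.05) = 0.432; F⁻¹(0.95) = 0.622.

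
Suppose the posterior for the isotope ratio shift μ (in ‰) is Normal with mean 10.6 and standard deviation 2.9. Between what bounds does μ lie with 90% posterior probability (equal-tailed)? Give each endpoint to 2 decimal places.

The posterior is symmetric, so the 90% equal-tailed interval is μ = 10.6 ± z·2.9 with z = 1.645.
Half-width: 1.645 × 2.9 = 4.77.
10.6 − 4.77 = 5.83; 10.6 + 4.77 = 15.37.

[5.83, 15.37]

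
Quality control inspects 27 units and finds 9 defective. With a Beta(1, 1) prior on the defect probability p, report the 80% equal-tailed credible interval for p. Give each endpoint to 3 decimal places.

Posterior: Beta(1+9, 1+18) = Beta(10, 19).
Equal-tailed 80% interval: the 0.1 and 0.9 quantiles of Beta(10, 19).
Posterior mean ≈ 0.345, SD ≈ 0.087; a Normal approximation gives roughly [0.234, 0.456].
Exact: F⁻¹(0.1) = 0.235; F⁻¹(0.9) = 0.459.

[0.235, 0.459]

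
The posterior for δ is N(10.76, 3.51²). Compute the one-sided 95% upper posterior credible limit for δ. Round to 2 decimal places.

16.53

Need U with P(δ ≤ U) = 0.95: U = 10.76 + z_{0.05}·3.51.
z = 1.645; U = 10.76 + 1.645 × 3.51 = 16.53.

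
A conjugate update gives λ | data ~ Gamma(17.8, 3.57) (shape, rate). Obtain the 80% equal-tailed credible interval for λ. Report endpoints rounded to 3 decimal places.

Posterior: Gamma(shape 17.8, rate 3.57).
Equal-tailed 80% interval: Gamma(17.8, 3.57) quantiles at 0.1 and 0.9.
Posterior mean ≈ 4.986, SD ≈ 1.182; a Normal approximation gives roughly [3.471, 6.501].
Exact: lower = 3.544; upper = 6.548.

[3.544, 6.548]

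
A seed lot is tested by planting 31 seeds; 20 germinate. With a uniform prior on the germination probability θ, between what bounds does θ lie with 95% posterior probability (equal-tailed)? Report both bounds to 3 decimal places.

[0.468, 0.789]

Posterior: Beta(1+20, 1+11) = Beta(21, 12).
Equal-tailed 95% interval: the 0.025 and 0.975 quantiles of Beta(21, 12).
Posterior mean ≈ 0.636, SD ≈ 0.082; a Normal approximation gives roughly [0.475, 0.798].
Exact: F⁻¹(0.025) = 0.468; F⁻¹(0.975) = 0.789.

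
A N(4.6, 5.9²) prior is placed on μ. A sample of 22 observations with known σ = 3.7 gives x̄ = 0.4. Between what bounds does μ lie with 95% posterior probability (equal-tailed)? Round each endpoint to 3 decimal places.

Posterior precision = 1/5.9² + 22/3.7² = 0.0287 + 1.6070 = 1.6357, so posterior SD = 0.7819.
Posterior mean = (4.6/5.9² + 22·0.4/3.7²) / 1.6357 = 0.4738.
Interval: 0.4738 ± 1.960 × 0.7819 → [-1.059, 2.006].

[-1.059, 2.006]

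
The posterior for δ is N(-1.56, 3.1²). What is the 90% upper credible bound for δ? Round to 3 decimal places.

Need U with P(δ ≤ U) = 0.90: U = -1.56 + z_{0.1}·3.1.
z = 1.282; U = -1.56 + 1.282 × 3.1 = 2.413.

2.413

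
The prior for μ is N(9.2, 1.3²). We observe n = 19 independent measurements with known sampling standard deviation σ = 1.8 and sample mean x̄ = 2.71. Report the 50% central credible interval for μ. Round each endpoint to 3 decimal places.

[3.039, 3.570]

Posterior precision = 1/1.3² + 19/1.8² = 0.5917 + 5.8642 = 6.4559, so posterior SD = 0.3936.
Posterior mean = (9.2/1.3² + 19·2.71/1.8²) / 6.4559 = 3.3048.
Interval: 3.3048 ± 0.674 × 0.3936 → [3.039, 3.570].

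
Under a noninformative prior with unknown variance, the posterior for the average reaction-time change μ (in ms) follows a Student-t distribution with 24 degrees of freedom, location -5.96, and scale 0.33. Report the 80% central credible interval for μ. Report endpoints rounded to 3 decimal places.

The t_24 distribution is symmetric; the 80% interval is -5.96 ± t·0.33 with t_{0.9,24} = 1.318.
Half-width: 1.318 × 0.33 = 0.435.
-5.96 − 0.435 = -6.395; -5.96 + 0.435 = -5.525.

[-6.395, -5.525]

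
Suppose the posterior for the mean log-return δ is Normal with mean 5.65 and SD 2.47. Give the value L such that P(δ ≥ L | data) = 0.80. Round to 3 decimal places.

3.571

Need L with P(δ ≥ L) = 0.80: L = 5.65 − z_{0.2}·2.47.
z = 0.842; L = 5.65 − 0.842 × 2.47 = 3.571.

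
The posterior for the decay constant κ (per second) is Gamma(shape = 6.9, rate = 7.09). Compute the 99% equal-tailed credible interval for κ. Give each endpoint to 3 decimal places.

Posterior: Gamma(shape 6.9, rate 7.09).
Equal-tailed 99% interval: Gamma(6.9, 7.09) quantiles at 0.005 and 0.995.
Posterior mean ≈ 0.973, SD ≈ 0.370; a Normal approximation gives roughly [0.019, 1.928].
Exact: lower = 0.280; upper = 2.188.

[0.280, 2.188]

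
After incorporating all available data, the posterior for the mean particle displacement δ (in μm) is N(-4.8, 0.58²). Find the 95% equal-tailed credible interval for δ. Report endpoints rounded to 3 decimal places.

The posterior is symmetric, so the 95% equal-tailed interval is δ = -4.8 ± z·0.58 with z = 1.960.
Half-width: 1.960 × 0.58 = 1.137.
-4.8 − 1.137 = -5.937; -4.8 + 1.137 = -3.663.

[-5.937, -3.663]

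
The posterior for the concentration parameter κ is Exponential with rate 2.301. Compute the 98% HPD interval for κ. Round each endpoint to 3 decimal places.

[0.000, 1.700]

The exponential density is strictly decreasing on [0, ∞), so the HPD interval is anchored at 0: [0, q] with P(κ ≤ q) = 0.98.
q = −ln(1 − 0.98) / 2.301 = 3.9120 / 2.301 = 1.700.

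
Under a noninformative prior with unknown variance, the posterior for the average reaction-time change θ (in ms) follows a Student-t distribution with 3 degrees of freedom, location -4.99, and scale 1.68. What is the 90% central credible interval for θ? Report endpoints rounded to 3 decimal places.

The t_3 distribution is symmetric; the 90% interval is -4.99 ± t·1.68 with t_{0.95,3} = 2.353.
Half-width: 2.353 × 1.68 = 3.954.
-4.99 − 3.954 = -8.944; -4.99 + 3.954 = -1.036.

[-8.944, -1.036]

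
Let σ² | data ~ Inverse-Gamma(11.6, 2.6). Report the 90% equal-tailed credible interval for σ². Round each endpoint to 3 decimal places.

[0.147, 0.393]

Inverse-Gamma(11.6, 2.6) quantiles: F⁻¹(0.05) and F⁻¹(0.95).
Equivalently, 1/σ² ~ Gamma(11.6, rate = 2.6); invert its 0.95 and 0.05 quantiles.
Posterior mean ≈ 0.245, SD ≈ 0.079; a Normal approximation gives roughly [0.115, 0.375].
Exact: lower = 0.147; upper = 0.393.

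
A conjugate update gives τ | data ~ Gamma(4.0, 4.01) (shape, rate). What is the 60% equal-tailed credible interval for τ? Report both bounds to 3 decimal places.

[0.573, 1.375]

Posterior: Gamma(shape 4.0, rate 4.01).
Equal-tailed 60% interval: Gamma(4.0, 4.01) quantiles at 0.2 and 0.8.
Posterior mean ≈ 0.998, SD ≈ 0.499; a Normal approximation gives roughly [0.578, 1.417].
Exact: lower = 0.573; upper = 1.375.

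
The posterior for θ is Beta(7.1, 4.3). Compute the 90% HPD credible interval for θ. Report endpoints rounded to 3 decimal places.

[0.401, 0.851]

The posterior is unimodal and skewed, so the HPD interval has equal density at both endpoints and is the shortest 90% interval.
Solving f(0.401) = f(0.851) with F(0.851) − F(0.401) = 0.90 gives [0.401, 0.851].
For comparison, the equal-tailed interval is [0.384, 0.837]; the HPD is narrower and shifted toward the mode.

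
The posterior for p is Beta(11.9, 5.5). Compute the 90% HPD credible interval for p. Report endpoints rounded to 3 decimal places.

[0.510, 0.863]

The posterior is unimodal and skewed, so the HPD interval has equal density at both endpoints and is the shortest 90% interval.
Solving f(0.510) = f(0.863) with F(0.863) − F(0.510) = 0.90 gives [0.510, 0.863].
For comparison, the equal-tailed interval is [0.494, 0.850]; the HPD is narrower and shifted toward the mode.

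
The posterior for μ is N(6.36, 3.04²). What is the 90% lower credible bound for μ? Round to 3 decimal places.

Need L with P(μ ≥ L) = 0.90: L = 6.36 − z_{0.1}·3.04.
z = 1.282; L = 6.36 − 1.282 × 3.04 = 2.464.

2.464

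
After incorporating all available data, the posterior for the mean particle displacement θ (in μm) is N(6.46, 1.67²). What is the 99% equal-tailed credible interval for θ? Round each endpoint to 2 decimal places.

[2.16, 10.76]

The posterior is symmetric, so the 99% equal-tailed interval is θ = 6.46 ± z·1.67 with z = 2.576.
Half-width: 2.576 × 1.67 = 4.30.
6.46 − 4.30 = 2.16; 6.46 + 4.30 = 10.76.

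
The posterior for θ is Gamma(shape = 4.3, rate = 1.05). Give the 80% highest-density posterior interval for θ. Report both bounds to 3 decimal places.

The posterior is unimodal and skewed, so the HPD interval has equal density at both endpoints and is the shortest 80% interval.
Solving f(1.382) = f(5.994) with F(5.994) − F(1.382) = 0.80 gives [1.382, 5.994].
For comparison, the equal-tailed interval is [1.854, 6.742]; the HPD is narrower and shifted toward the mode.

[1.382, 5.994]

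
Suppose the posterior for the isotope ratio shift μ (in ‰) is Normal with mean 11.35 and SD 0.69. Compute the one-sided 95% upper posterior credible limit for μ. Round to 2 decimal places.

Need U with P(μ ≤ U) = 0.95: U = 11.35 + z_{0.05}·0.69.
z = 1.645; U = 11.35 + 1.645 × 0.69 = 12.48.

12.48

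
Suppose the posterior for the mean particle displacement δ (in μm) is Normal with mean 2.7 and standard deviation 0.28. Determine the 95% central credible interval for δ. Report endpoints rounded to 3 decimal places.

The posterior is symmetric, so the 95% equal-tailed interval is δ = 2.7 ± z·0.28 with z = 1.960.
Half-width: 1.960 × 0.28 = 0.549.
2.7 − 0.549 = 2.151; 2.7 + 0.549 = 3.249.

[2.151, 3.249]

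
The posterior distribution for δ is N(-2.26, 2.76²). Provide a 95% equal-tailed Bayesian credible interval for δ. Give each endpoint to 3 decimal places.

[-7.670, 3.150]

The posterior is symmetric, so the 95% equal-tailed interval is δ = -2.26 ± z·2.76 with z = 1.960.
Half-width: 1.960 × 2.76 = 5.410.
-2.26 − 5.410 = -7.670; -2.26 + 5.410 = 3.150.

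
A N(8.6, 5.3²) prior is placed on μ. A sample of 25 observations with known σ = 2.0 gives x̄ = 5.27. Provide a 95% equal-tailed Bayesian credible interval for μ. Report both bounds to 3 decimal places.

[4.507, 6.071]

Posterior precision = 1/5.3² + 25/2.0² = 0.0356 + 6.2500 = 6.2856, so posterior SD = 0.3989.
Posterior mean = (8.6/5.3² + 25·5.27/2.0²) / 6.2856 = 5.2889.
Interval: 5.2889 ± 1.960 × 0.3989 → [4.507, 6.071].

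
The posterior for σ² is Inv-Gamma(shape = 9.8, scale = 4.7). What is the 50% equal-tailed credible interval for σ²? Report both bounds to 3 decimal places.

Inverse-Gamma(9.8, 4.7) quantiles: F⁻¹(0.25) and F⁻¹(0.75).
Equivalently, 1/σ² ~ Gamma(9.8, rate = 4.7); invert its 0.75 and 0.25 quantiles.
Posterior mean ≈ 0.534, SD ≈ 0.191; a Normal approximation gives roughly [0.405, 0.663].
Exact: lower = 0.402; upper = 0.623.

[0.402, 0.623]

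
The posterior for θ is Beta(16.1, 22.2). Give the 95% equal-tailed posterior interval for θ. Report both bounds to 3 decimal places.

Posterior: Beta(16.1, 22.2).
Equal-tailed 95% interval: the 0.025 and 0.975 quantiles of Beta(16.1, 22.2).
Posterior mean ≈ 0.420, SD ≈ 0.079; a Normal approximation gives roughly [0.266, 0.575].
Exact: F⁻¹(0.025) = 0.271; F⁻¹(0.975) = 0.578.

[0.271, 0.578]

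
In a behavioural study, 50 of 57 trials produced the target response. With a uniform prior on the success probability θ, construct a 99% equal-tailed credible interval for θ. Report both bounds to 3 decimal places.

Posterior: Beta(1+50, 1+7) = Beta(51, 8).
Equal-tailed 99% interval: the 0.005 and 0.995 quantiles of Beta(51, 8).
Posterior mean ≈ 0.864, SD ≈ 0.044; a Normal approximation gives roughly [0.751, 0.978].
Exact: F⁻¹(0.005) = 0.730; F⁻¹(0.995) = 0.954.

[0.730, 0.954]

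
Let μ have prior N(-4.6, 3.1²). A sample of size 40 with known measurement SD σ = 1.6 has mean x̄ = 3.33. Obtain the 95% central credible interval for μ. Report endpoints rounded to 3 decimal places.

[2.783, 3.772]

Posterior precision = 1/3.1² + 40/1.6² = 0.1041 + 15.6250 = 15.7291, so posterior SD = 0.2521.
Posterior mean = (-4.6/3.1² + 40·3.33/1.6²) / 15.7291 = 3.2775.
Interval: 3.2775 ± 1.960 × 0.2521 → [2.783, 3.772].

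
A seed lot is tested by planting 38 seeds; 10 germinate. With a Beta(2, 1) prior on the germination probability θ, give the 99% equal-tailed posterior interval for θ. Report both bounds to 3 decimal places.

Posterior: Beta(2+10, 1+28) = Beta(12, 29).
Equal-tailed 99% interval: the 0.005 and 0.995 quantiles of Beta(12, 29).
Posterior mean ≈ 0.293, SD ≈ 0.070; a Normal approximation gives roughly [0.112, 0.474].
Exact: F⁻¹(0.005) = 0.134; F⁻¹(0.995) = 0.488.

[0.134, 0.488]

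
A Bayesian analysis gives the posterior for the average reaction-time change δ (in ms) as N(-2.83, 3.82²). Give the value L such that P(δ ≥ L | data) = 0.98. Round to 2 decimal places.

-10.68

Need L with P(δ ≥ L) = 0.98: L = -2.83 − z_{0.02}·3.82.
z = 2.054; L = -2.83 − 2.054 × 3.82 = -10.68.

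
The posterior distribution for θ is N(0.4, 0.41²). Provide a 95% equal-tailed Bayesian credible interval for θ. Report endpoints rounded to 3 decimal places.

The posterior is symmetric, so the 95% equal-tailed interval is θ = 0.4 ± z·0.41 with z = 1.960.
Half-width: 1.960 × 0.41 = 0.804.
0.4 − 0.804 = -0.404; 0.4 + 0.804 = 1.204.

[-0.404, 1.204]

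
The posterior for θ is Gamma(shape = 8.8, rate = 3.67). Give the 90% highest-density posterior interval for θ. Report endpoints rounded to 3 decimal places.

[1.098, 3.653]

The posterior is unimodal and skewed, so the HPD interval has equal density at both endpoints and is the shortest 90% interval.
Solving f(1.098) = f(3.653) with F(3.653) − F(1.098) = 0.90 gives [1.098, 3.653].
For comparison, the equal-tailed interval is [1.240, 3.863]; the HPD is narrower and shifted toward the mode.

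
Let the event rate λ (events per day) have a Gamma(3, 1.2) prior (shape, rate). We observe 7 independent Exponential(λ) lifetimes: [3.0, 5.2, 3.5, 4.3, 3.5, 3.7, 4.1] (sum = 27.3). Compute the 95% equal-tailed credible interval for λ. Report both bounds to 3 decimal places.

Posterior: Gamma(3+7, 1.2+27.3) = Gamma(10, 28.5) (shape, rate).
Equal-tailed 95% interval: Gamma(10, 28.5) quantiles at 0.025 and 0.975.
Posterior mean ≈ 0.351, SD ≈ 0.111; a Normal approximation gives roughly [0.133, 0.568].
Exact: lower = 0.168; upper = 0.599.

[0.168, 0.599]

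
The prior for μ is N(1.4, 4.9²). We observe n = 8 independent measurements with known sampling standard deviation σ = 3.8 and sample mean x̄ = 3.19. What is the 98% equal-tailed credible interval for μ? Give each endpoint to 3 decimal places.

[0.051, 6.079]

Posterior precision = 1/4.9² + 8/3.8² = 0.0416 + 0.5540 = 0.5957, so posterior SD = 1.2957.
Posterior mean = (1.4/4.9² + 8·3.19/3.8²) / 0.5957 = 3.0648.
Interval: 3.0648 ± 2.326 × 1.2957 → [0.051, 6.079].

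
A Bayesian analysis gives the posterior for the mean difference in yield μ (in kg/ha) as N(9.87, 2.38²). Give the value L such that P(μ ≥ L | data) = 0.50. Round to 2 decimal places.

Need L with P(μ ≥ L) = 0.50: L = 9.87 − z_{0.5}·2.38.
z = 0.000; L = 9.87 − 0.000 × 2.38 = 9.87.

9.87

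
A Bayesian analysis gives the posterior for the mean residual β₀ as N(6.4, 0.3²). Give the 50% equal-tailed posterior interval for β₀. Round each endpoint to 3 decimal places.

The posterior is symmetric, so the 50% equal-tailed interval is β₀ = 6.4 ± z·0.3 with z = 0.674.
Half-width: 0.674 × 0.3 = 0.202.
6.4 − 0.202 = 6.198; 6.4 + 0.202 = 6.602.

[6.198, 6.602]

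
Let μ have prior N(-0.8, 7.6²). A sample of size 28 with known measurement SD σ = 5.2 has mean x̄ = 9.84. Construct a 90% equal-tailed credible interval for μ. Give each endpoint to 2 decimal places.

Posterior precision = 1/7.6² + 28/5.2² = 0.0173 + 1.0355 = 1.0528, so posterior SD = 0.9746.
Posterior mean = (-0.8/7.6² + 28·9.84/5.2²) / 1.0528 = 9.6650.
Interval: 9.6650 ± 1.645 × 0.9746 → [8.06, 11.27].

[8.06, 11.27]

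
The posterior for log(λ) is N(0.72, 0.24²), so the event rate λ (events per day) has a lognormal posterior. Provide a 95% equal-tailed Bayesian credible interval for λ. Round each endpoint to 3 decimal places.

[1.284, 3.288]

On the log scale the 95% interval is 0.72 ± 1.960 × 0.24 = [0.2496, 1.1904].
Exponentiate: [e^0.2496, e^1.1904] = [1.284, 3.288].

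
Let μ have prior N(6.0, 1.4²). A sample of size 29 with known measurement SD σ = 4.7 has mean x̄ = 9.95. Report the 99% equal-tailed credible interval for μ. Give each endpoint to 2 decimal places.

[6.94, 10.75]

Posterior precision = 1/1.4² + 29/4.7² = 0.5102 + 1.3128 = 1.8230, so posterior SD = 0.7406.
Posterior mean = (6.0/1.4² + 29·9.95/4.7²) / 1.8230 = 8.8445.
Interval: 8.8445 ± 2.576 × 0.7406 → [6.94, 10.75].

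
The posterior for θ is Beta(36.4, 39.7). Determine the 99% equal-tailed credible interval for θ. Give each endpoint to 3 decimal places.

Posterior: Beta(36.4, 39.7).
Equal-tailed 99% interval: the 0.005 and 0.995 quantiles of Beta(36.4, 39.7).
Posterior mean ≈ 0.478, SD ≈ 0.057; a Normal approximation gives roughly [0.332, 0.625].
Exact: F⁻¹(0.005) = 0.335; F⁻¹(0.995) = 0.624.

[0.335, 0.624]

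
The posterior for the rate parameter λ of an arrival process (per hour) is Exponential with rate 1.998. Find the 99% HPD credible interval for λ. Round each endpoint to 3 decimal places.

[0.000, 2.305]

The exponential density is strictly decreasing on [0, ∞), so the HPD interval is anchored at 0: [0, q] with P(λ ≤ q) = 0.99.
q = −ln(1 − 0.99) / 1.998 = 4.6052 / 1.998 = 2.305.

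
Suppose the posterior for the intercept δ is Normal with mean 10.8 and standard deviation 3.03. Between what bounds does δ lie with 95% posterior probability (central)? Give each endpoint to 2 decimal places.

The posterior is symmetric, so the 95% equal-tailed interval is δ = 10.8 ± z·3.03 with z = 1.960.
Half-width: 1.960 × 3.03 = 5.94.
10.8 − 5.94 = 4.86; 10.8 + 5.94 = 16.74.

[4.86, 16.74]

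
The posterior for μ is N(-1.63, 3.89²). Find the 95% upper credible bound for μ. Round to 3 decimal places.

4.768

Need U with P(μ ≤ U) = 0.95: U = -1.63 + z_{0.05}·3.89.
z = 1.645; U = -1.63 + 1.645 × 3.89 = 4.768.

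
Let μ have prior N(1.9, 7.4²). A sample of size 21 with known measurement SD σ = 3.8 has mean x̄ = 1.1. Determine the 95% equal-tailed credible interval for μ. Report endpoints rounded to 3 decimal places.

[-0.505, 2.725]

Posterior precision = 1/7.4² + 21/3.8² = 0.0183 + 1.4543 = 1.4726, so posterior SD = 0.8241.
Posterior mean = (1.9/7.4² + 21·1.1/3.8²) / 1.4726 = 1.1099.
Interval: 1.1099 ± 1.960 × 0.8241 → [-0.505, 2.725].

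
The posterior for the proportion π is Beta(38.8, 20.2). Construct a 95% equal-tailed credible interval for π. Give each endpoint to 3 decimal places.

[0.533, 0.772]

Posterior: Beta(38.8, 20.2).
Equal-tailed 95% interval: the 0.025 and 0.975 quantiles of Beta(38.8, 20.2).
Posterior mean ≈ 0.658, SD ≈ 0.061; a Normal approximation gives roughly [0.538, 0.778].
Exact: F⁻¹(0.025) = 0.533; F⁻¹(0.975) = 0.772.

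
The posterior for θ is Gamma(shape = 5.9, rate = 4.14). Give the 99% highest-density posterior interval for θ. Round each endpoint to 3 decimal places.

The posterior is unimodal and skewed, so the HPD interval has equal density at both endpoints and is the shortest 99% interval.
Solving f(0.272) = f(3.182) with F(3.182) − F(0.272) = 0.99 gives [0.272, 3.182].
For comparison, the equal-tailed interval is [0.360, 3.381]; the HPD is narrower and shifted toward the mode.

[0.272, 3.182]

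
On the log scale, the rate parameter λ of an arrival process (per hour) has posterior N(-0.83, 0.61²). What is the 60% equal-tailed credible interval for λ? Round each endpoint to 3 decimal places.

[0.261, 0.729]

On the log scale the 60% interval is -0.83 ± 0.842 × 0.61 = [-1.3434, -0.3166].
Exponentiate: [e^-1.3434, e^-0.3166] = [0.261, 0.729].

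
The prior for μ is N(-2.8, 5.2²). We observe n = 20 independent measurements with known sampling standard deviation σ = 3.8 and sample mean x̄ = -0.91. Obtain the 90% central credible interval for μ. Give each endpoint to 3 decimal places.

[-2.339, 0.420]

Posterior precision = 1/5.2² + 20/3.8² = 0.0370 + 1.3850 = 1.4220, so posterior SD = 0.8386.
Posterior mean = (-2.8/5.2² + 20·-0.91/3.8²) / 1.4220 = -0.9592.
Interval: -0.9592 ± 1.645 × 0.8386 → [-2.339, 0.420].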